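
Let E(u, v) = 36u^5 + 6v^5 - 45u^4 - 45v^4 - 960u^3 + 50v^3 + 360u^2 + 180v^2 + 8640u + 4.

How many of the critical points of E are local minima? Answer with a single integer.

4

E separates as a function of u plus a function of v, so ∇E=0 decouples.
∂E/∂u = 180(u - 4)(u - 2)(u + 2)(u + 3) = 0 at u ∈ {-3, -2, 2, 4}; ∂E/∂v = 30v(v - 4)(v - 3)(v + 1) = 0 at v ∈ {-1, 0, 3, 4}.
The Hessian is diagonal: diag(E_uu, E_vv). Second derivatives: E_uu(-3)=-6300, E_uu(-2)=4320, E_uu(2)=-7200, E_uu(4)=15120; E_vv(-1)=-600, E_vv(0)=360, E_vv(3)=-360, E_vv(4)=600.
Local minima occur where both diagonal entries positive: (-2, 0), (-2, 4), (4, 0), (4, 4). Count: 4.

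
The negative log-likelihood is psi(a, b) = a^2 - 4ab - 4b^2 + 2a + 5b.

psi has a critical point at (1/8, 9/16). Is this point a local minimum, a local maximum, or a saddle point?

saddle point

The Hessian of psi is constant: H = [[2, -4], [-4, -8]].
det(H) = 2·(-8) − (-4)² = -32.
Since det(H) < 0, H is indefinite and the critical point is a saddle point.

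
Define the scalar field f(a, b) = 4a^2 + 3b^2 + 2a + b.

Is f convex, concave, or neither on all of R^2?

convex

f is quadratic, so its Hessian is the constant matrix H = [[8, 0], [0, 6]].
det(H) = 48, tr(H) = 14.
det(H) > 0 and tr(H) > 0, so H is positive definite everywhere: convex.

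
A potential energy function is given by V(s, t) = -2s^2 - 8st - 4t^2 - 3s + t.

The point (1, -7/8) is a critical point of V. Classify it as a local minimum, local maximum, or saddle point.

saddle point

The Hessian of V is constant: H = [[-4, -8], [-8, -8]].
det(H) = (-4)·(-8) − (-8)² = -32.
Since det(H) < 0, H is indefinite and the critical point is a saddle point.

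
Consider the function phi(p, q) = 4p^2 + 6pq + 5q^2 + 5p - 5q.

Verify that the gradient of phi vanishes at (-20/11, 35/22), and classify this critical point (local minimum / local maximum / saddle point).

∇phi = (8p + 6q + 5, 6p + 10q - 5); substituting (-20/11, 35/22) gives ∇phi = (0, 0), so (-20/11, 35/22) is indeed a critical point.
The Hessian of phi is constant: H = [[8, 6], [6, 10]].
det(H) = 8·10 − 6² = 44.
det(H) > 0 and tr(H) = 18 > 0, so H is positive definite and the point is a local minimum.

local minimum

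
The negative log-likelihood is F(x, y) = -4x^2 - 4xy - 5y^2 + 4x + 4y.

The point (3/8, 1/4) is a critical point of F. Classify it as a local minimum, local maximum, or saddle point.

The Hessian of F is constant: H = [[-8, -4], [-4, -10]].
det(H) = (-8)·(-10) − (-4)² = 64.
det(H) > 0 and tr(H) = -18 < 0, so H is negative definite and the point is a local maximum.

local maximum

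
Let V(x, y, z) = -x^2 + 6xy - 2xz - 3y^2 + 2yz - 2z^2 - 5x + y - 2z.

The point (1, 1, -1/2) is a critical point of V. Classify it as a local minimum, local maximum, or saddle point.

saddle point

The Hessian is constant: H = [[-2, 6, -2], [6, -6, 2], [-2, 2, -4]].
Leading principal minors: Δ₁ = -2, Δ₂ = -24, Δ₃ = 80.
The minors fit neither the all-positive nor the alternating-sign pattern, so H is indefinite: a saddle point.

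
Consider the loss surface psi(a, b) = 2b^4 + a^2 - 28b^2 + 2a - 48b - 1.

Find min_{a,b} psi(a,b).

-236

psi(a,b) separates as P(a) + Q(b) − 1, so its minimum is min P + min Q − 1.
P'(a) = 2a + 2 vanishes at a ∈ {-1}; Q'(b) = 8(b - 3)(b + 1)(b + 2) vanishes at b ∈ {-2, -1, 3}.
Local minima of P (where P''>0): P(-1)=-1. Local minima of Q: Q(-2)=16, Q(3)=-234.
So the global minimum of psi is P(-1) + Q(3) − 1 = -1 − 234 − 1 = -236, attained at (-1, 3).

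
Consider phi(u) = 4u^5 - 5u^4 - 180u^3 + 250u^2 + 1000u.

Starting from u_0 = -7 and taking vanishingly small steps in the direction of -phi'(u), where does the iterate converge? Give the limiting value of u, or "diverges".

phi'(u) = 20(u - 5)(u - 2)(u + 1)(u + 5), so phi'(-7) = 25920.
Gradient descent moves in the -phi' direction, i.e. u is decreasing.
There is no critical point below u=-7, and phi' keeps the same sign, so the iterate runs off to −∞.

diverges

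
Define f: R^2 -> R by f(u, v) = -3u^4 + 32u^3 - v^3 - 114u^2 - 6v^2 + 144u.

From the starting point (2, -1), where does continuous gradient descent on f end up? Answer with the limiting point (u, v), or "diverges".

f is separable, so gradient descent decouples: u follows -∂f/∂u, v follows -∂f/∂v.
∂f/∂u = -12(u - 4)(u - 3)(u - 1); at u=2 this is -24, so u increases.
∂f/∂v = -3v(v + 4); at v=-1 this is 9, so v decreases.
u converges to its nearest critical value 3 (a local min of the u-part); v converges to -4. The iterate converges to (3, -4).

(3, -4)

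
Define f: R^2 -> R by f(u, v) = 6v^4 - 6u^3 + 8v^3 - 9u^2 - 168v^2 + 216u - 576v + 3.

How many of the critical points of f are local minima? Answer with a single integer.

2

f separates as a function of u plus a function of v, so ∇f=0 decouples.
∂f/∂u = -18(u - 3)(u + 4) = 0 at u ∈ {-4, 3}; ∂f/∂v = 24(v - 4)(v + 2)(v + 3) = 0 at v ∈ {-3, -2, 4}.
The Hessian is diagonal: diag(f_uu, f_vv). Second derivatives: f_uu(-4)=126, f_uu(3)=-126; f_vv(-3)=168, f_vv(-2)=-144, f_vv(4)=1008.
Local minima occur where both diagonal entries positive: (-4, -3), (-4, 4). Count: 2.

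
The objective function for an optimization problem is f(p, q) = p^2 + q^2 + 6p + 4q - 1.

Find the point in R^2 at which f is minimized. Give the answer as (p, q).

f(p,q) separates as A(p) + B(q) − 1, so its minimum is min A + min B − 1.
A'(p) = 2p + 6 vanishes at p ∈ {-3}; B'(q) = 2q + 4 vanishes at q ∈ {-2}.
Local minima of A (where A''>0): A(-3)=-9. Local minima of B: B(-2)=-4.
So the global minimum of f is A(-3) + B(-2) − 1 = -9 − 4 − 1 = -14, attained at (-3, -2).

(-3, -2)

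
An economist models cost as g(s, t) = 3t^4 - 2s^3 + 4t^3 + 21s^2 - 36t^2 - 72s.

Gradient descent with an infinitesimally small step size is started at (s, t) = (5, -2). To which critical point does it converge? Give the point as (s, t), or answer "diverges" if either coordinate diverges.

g is separable, so gradient descent decouples: s follows -∂g/∂s, t follows -∂g/∂t.
∂g/∂s = -6(s - 4)(s - 3); at s=5 this is -12, so s increases.
∂g/∂t = 12t(t - 2)(t + 3); at t=-2 this is 96, so t decreases.
The s-coordinate has no critical point in that direction and runs off to infinity.

diverges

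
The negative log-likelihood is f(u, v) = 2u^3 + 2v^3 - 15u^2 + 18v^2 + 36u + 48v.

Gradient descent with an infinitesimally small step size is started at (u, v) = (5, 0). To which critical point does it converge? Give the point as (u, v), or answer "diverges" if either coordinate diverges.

f is separable, so gradient descent decouples: u follows -∂f/∂u, v follows -∂f/∂v.
∂f/∂u = 6(u - 3)(u - 2); at u=5 this is 36, so u decreases.
∂f/∂v = 6(v + 2)(v + 4); at v=0 this is 48, so v decreases.
u converges to its nearest critical value 3 (a local min of the u-part); v converges to -2. The iterate converges to (3, -2).

(3, -2)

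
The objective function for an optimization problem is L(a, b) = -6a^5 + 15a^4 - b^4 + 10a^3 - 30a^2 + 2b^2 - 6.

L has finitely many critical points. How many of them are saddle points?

L separates as a function of a plus a function of b, so ∇L=0 decouples.
∂L/∂a = -30a(a - 2)(a - 1)(a + 1) = 0 at a ∈ {-1, 0, 1, 2}; ∂L/∂b = -4b(b - 1)(b + 1) = 0 at b ∈ {-1, 0, 1}.
The Hessian is diagonal: diag(L_aa, L_bb). Second derivatives: L_aa(-1)=180, L_aa(0)=-60, L_aa(1)=60, L_aa(2)=-180; L_bb(-1)=-8, L_bb(0)=4, L_bb(1)=-8.
Saddle points occur where the two diagonal entries have opposite signs: (-1, -1), (-1, 1), (0, 0), (1, -1), (1, 1), (2, 0). Count: 6.

6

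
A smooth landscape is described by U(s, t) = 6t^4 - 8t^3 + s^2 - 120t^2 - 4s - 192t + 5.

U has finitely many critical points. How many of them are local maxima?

U separates as a function of s plus a function of t, so ∇U=0 decouples.
∂U/∂s = 2(s - 2) = 0 at s ∈ {2}; ∂U/∂t = 24(t - 4)(t + 1)(t + 2) = 0 at t ∈ {-2, -1, 4}.
The Hessian is diagonal: diag(U_ss, U_tt). Second derivatives: U_ss(2)=2; U_tt(-2)=144, U_tt(-1)=-120, U_tt(4)=720.
Local maxima occur where both diagonal entries negative: none. Count: 0.

0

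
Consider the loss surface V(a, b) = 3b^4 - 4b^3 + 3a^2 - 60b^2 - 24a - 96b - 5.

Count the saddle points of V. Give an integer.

1

V separates as a function of a plus a function of b, so ∇V=0 decouples.
∂V/∂a = 6(a - 4) = 0 at a ∈ {4}; ∂V/∂b = 12(b - 4)(b + 1)(b + 2) = 0 at b ∈ {-2, -1, 4}.
The Hessian is diagonal: diag(V_aa, V_bb). Second derivatives: V_aa(4)=6; V_bb(-2)=72, V_bb(-1)=-60, V_bb(4)=360.
Saddle points occur where the two diagonal entries have opposite signs: (4, -1). Count: 1.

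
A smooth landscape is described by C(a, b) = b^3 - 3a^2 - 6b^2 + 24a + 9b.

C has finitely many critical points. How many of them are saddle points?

1

C separates as a function of a plus a function of b, so ∇C=0 decouples.
∂C/∂a = -6(a - 4) = 0 at a ∈ {4}; ∂C/∂b = 3(b - 3)(b - 1) = 0 at b ∈ {1, 3}.
The Hessian is diagonal: diag(C_aa, C_bb). Second derivatives: C_aa(4)=-6; C_bb(1)=-6, C_bb(3)=6.
Saddle points occur where the two diagonal entries have opposite signs: (4, 3). Count: 1.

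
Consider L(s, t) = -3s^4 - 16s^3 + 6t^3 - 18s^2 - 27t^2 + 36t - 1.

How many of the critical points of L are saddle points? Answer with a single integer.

3

L separates as a function of s plus a function of t, so ∇L=0 decouples.
∂L/∂s = -12s(s + 1)(s + 3) = 0 at s ∈ {-3, -1, 0}; ∂L/∂t = 18(t - 2)(t - 1) = 0 at t ∈ {1, 2}.
The Hessian is diagonal: diag(L_ss, L_tt). Second derivatives: L_ss(-3)=-72, L_ss(-1)=24, L_ss(0)=-36; L_tt(1)=-18, L_tt(2)=18.
Saddle points occur where the two diagonal entries have opposite signs: (-3, 2), (-1, 1), (0, 2). Count: 3.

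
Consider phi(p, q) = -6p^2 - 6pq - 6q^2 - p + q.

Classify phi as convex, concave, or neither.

phi is quadratic, so its Hessian is the constant matrix H = [[-12, -6], [-6, -12]].
det(H) = 108, tr(H) = -24.
det(H) > 0 and tr(H) < 0, so H is negative definite everywhere: concave.

concave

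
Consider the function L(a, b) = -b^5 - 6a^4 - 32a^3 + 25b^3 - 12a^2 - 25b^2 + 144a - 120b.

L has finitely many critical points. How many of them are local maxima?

L separates as a function of a plus a function of b, so ∇L=0 decouples.
∂L/∂a = -24(a - 1)(a + 2)(a + 3) = 0 at a ∈ {-3, -2, 1}; ∂L/∂b = -5(b - 3)(b - 2)(b + 1)(b + 4) = 0 at b ∈ {-4, -1, 2, 3}.
The Hessian is diagonal: diag(L_aa, L_bb). Second derivatives: L_aa(-3)=-96, L_aa(-2)=72, L_aa(1)=-288; L_bb(-4)=630, L_bb(-1)=-180, L_bb(2)=90, L_bb(3)=-140.
Local maxima occur where both diagonal entries negative: (-3, -1), (-3, 3), (1, -1), (1, 3). Count: 4.

4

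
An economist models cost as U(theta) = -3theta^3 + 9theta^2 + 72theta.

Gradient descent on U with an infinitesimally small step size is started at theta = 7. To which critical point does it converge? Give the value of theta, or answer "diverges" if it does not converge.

U'(theta) = -9(theta - 4)(theta + 2), so U'(7) = -243.
Gradient descent moves in the -U' direction, i.e. theta is increasing.
There is no critical point above theta=7, and U' keeps the same sign, so the iterate runs off to +∞.

diverges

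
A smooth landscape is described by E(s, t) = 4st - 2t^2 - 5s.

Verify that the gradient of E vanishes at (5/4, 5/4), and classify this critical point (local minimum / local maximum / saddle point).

∇E = (4t - 5, 4s - 4t); substituting (5/4, 5/4) gives ∇E = (0, 0), so (5/4, 5/4) is indeed a critical point.
The Hessian of E is constant: H = [[0, 4], [4, -4]].
det(H) = 0·(-4) − 4² = -16.
Since det(H) < 0, H is indefinite and the critical point is a saddle point.

saddle point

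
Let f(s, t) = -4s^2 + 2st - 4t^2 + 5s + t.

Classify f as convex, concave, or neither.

concave

f is quadratic, so its Hessian is the constant matrix H = [[-8, 2], [2, -8]].
det(H) = 60, tr(H) = -16.
det(H) > 0 and tr(H) < 0, so H is negative definite everywhere: concave.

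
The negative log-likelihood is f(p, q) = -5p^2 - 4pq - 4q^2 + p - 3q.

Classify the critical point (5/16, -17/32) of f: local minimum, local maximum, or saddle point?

local maximum

The Hessian of f is constant: H = [[-10, -4], [-4, -8]].
det(H) = (-10)·(-8) − (-4)² = 64.
det(H) > 0 and tr(H) = -18 < 0, so H is negative definite and the point is a local maximum.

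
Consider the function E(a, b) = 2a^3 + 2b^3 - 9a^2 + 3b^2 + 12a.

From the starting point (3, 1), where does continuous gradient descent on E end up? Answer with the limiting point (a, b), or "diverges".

E is separable, so gradient descent decouples: a follows -∂E/∂a, b follows -∂E/∂b.
∂E/∂a = 6(a - 2)(a - 1); at a=3 this is 12, so a decreases.
∂E/∂b = 6b(b + 1); at b=1 this is 12, so b decreases.
a converges to its nearest critical value 2 (a local min of the a-part); b converges to 0. The iterate converges to (2, 0).

(2, 0)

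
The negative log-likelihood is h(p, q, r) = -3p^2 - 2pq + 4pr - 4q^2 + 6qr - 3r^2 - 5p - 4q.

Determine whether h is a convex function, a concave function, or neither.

h is quadratic, so its Hessian is the constant matrix H = [[-6, -2, 4], [-2, -8, 6], [4, 6, -6]].
Leading principal minors: -6, 44, -16.
Signs alternate −, +, − ⇒ H ≺ 0 ⇒ concave.

concave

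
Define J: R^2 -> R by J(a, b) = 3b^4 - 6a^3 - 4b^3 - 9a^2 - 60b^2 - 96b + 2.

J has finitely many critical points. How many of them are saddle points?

3

J separates as a function of a plus a function of b, so ∇J=0 decouples.
∂J/∂a = -18a(a + 1) = 0 at a ∈ {-1, 0}; ∂J/∂b = 12(b - 4)(b + 1)(b + 2) = 0 at b ∈ {-2, -1, 4}.
The Hessian is diagonal: diag(J_aa, J_bb). Second derivatives: J_aa(-1)=18, J_aa(0)=-18; J_bb(-2)=72, J_bb(-1)=-60, J_bb(4)=360.
Saddle points occur where the two diagonal entries have opposite signs: (-1, -1), (0, -2), (0, 4). Count: 3.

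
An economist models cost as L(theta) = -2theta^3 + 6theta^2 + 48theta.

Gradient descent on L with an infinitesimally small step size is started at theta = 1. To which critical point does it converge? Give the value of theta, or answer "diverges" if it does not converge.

-2

L'(theta) = -6(theta - 4)(theta + 2), so L'(1) = 54.
Gradient descent moves in the -L' direction, i.e. theta is decreasing.
The nearest critical point in that direction is theta = -2, where L'' = 36 > 0 (a local minimum). The iterate converges there.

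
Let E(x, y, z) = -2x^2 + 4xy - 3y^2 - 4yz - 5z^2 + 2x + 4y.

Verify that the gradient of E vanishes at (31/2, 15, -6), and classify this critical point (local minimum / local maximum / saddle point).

local maximum

∇E = (-4x + 4y + 2, 4x - 6y - 4z + 4, -4y - 10z); substituting (31/2, 15, -6) gives ∇E = (0, 0, 0), so (31/2, 15, -6) is indeed a critical point.
The Hessian is constant: H = [[-4, 4, 0], [4, -6, -4], [0, -4, -10]].
Leading principal minors: Δ₁ = -4, Δ₂ = 8, Δ₃ = -16.
The minors alternate sign starting negative (−, +, −), so H is negative definite: a local maximum.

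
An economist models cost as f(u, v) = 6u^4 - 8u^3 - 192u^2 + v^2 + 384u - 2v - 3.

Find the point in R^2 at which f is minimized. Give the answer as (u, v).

f(u,v) separates as P(u) + Q(v) − 3, so its minimum is min P + min Q − 3.
P'(u) = 24(u - 4)(u - 1)(u + 4) vanishes at u ∈ {-4, 1, 4}; Q'(v) = 2v - 2 vanishes at v ∈ {1}.
Local minima of P (where P''>0): P(-4)=-2560, P(4)=-512. Local minima of Q: Q(1)=-1.
So the global minimum of f is P(-4) + Q(1) − 3 = -2560 − 1 − 3 = -2564, attained at (-4, 1).

(-4, 1)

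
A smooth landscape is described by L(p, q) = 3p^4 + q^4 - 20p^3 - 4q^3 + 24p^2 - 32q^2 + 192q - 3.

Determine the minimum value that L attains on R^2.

-899

L(p,q) separates as A(p) + B(q) − 3, so its minimum is min A + min B − 3.
A'(p) = 12p(p - 4)(p - 1) vanishes at p ∈ {0, 1, 4}; B'(q) = 4(q - 4)(q - 3)(q + 4) vanishes at q ∈ {-4, 3, 4}.
Local minima of A (where A''>0): A(0)=0, A(4)=-128. Local minima of B: B(-4)=-768, B(4)=256.
So the global minimum of L is A(4) + B(-4) − 3 = -128 − 768 − 3 = -899, attained at (4, -4).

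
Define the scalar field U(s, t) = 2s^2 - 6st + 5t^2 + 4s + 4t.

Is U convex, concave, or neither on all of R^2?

convex

U is quadratic, so its Hessian is the constant matrix H = [[4, -6], [-6, 10]].
det(H) = 4, tr(H) = 14.
det(H) > 0 and tr(H) > 0, so H is positive definite everywhere: convex.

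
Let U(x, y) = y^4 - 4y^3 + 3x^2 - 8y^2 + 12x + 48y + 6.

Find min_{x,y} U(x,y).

U(x,y) separates as P(x) + Q(y) + 6, so its minimum is min P + min Q + 6.
P'(x) = 6x + 12 vanishes at x ∈ {-2}; Q'(y) = 4(y - 3)(y - 2)(y + 2) vanishes at y ∈ {-2, 2, 3}.
Local minima of P (where P''>0): P(-2)=-12. Local minima of Q: Q(-2)=-80, Q(3)=45.
So the global minimum of U is P(-2) + Q(-2) + 6 = -12 − 80 + 6 = -86, attained at (-2, -2).

-86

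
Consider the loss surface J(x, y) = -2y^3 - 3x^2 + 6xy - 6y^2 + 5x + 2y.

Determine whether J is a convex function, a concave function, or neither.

The term -2y^3 is cubic, so the Hessian is not constant.
∂²J/∂y² = -12y - 12, which takes both signs as y varies (negative for sufficiently large y). A diagonal entry of the Hessian changing sign means the Hessian is neither positive- nor negative-semidefinite on all of R^2.

neither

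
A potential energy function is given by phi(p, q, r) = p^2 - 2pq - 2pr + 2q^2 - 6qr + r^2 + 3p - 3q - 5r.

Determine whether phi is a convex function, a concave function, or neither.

neither

phi is quadratic, so its Hessian is the constant matrix H = [[2, -2, -2], [-2, 4, -6], [-2, -6, 2]].
Leading principal minors: 2, 4, -128.
Neither pattern holds ⇒ H is indefinite ⇒ neither convex nor concave.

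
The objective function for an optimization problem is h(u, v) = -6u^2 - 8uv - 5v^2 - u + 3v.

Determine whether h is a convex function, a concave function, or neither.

concave

h is quadratic, so its Hessian is the constant matrix H = [[-12, -8], [-8, -10]].
det(H) = 56, tr(H) = -22.
det(H) > 0 and tr(H) < 0, so H is negative definite everywhere: concave.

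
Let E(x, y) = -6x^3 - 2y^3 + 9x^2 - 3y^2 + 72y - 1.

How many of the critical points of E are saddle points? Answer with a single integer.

E separates as a function of x plus a function of y, so ∇E=0 decouples.
∂E/∂x = -18x(x - 1) = 0 at x ∈ {0, 1}; ∂E/∂y = -6(y - 3)(y + 4) = 0 at y ∈ {-4, 3}.
The Hessian is diagonal: diag(E_xx, E_yy). Second derivatives: E_xx(0)=18, E_xx(1)=-18; E_yy(-4)=42, E_yy(3)=-42.
Saddle points occur where the two diagonal entries have opposite signs: (0, 3), (1, -4). Count: 2.

2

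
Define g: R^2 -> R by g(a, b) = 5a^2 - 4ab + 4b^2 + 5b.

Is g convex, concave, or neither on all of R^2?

g is quadratic, so its Hessian is the constant matrix H = [[10, -4], [-4, 8]].
det(H) = 64, tr(H) = 18.
det(H) > 0 and tr(H) > 0, so H is positive definite everywhere: convex.

convex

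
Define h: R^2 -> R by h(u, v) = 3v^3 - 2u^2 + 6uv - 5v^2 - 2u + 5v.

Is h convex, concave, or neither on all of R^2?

neither

The term 3v^3 is cubic, so the Hessian is not constant.
∂²h/∂v² = 18v - 10, which takes both signs as v varies (negative for sufficiently negative v). A diagonal entry of the Hessian changing sign means the Hessian is neither positive- nor negative-semidefinite on all of R^2.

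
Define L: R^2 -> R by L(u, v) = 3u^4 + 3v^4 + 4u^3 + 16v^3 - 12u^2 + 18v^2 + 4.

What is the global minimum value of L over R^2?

L(u,v) separates as P(u) + Q(v) + 4, so its minimum is min P + min Q + 4.
P'(u) = 12u(u - 1)(u + 2) vanishes at u ∈ {-2, 0, 1}; Q'(v) = 12v(v + 1)(v + 3) vanishes at v ∈ {-3, -1, 0}.
Local minima of P (where P''>0): P(-2)=-32, P(1)=-5. Local minima of Q: Q(-3)=-27, Q(0)=0.
So the global minimum of L is P(-2) + Q(-3) + 4 = -32 − 27 + 4 = -55, attained at (-2, -3).

-55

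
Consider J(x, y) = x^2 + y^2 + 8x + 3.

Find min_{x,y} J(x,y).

-13

J(x,y) separates as P(x) + Q(y) + 3, so its minimum is min P + min Q + 3.
P'(x) = 2x + 8 vanishes at x ∈ {-4}; Q'(y) = 2y vanishes at y ∈ {0}.
Local minima of P (where P''>0): P(-4)=-16. Local minima of Q: Q(0)=0.
So the global minimum of J is P(-4) + Q(0) + 3 = -16 + 0 + 3 = -13, attained at (-4, 0).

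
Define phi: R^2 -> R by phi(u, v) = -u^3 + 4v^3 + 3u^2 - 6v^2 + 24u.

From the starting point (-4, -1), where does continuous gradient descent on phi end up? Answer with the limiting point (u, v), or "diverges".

phi is separable, so gradient descent decouples: u follows -∂phi/∂u, v follows -∂phi/∂v.
∂phi/∂u = -3(u - 4)(u + 2); at u=-4 this is -48, so u increases.
∂phi/∂v = 12v(v - 1); at v=-1 this is 24, so v decreases.
The v-coordinate has no critical point in that direction and runs off to infinity.

diverges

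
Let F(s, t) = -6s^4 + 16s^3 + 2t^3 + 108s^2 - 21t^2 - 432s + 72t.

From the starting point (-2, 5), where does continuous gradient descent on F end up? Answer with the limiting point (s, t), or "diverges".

F is separable, so gradient descent decouples: s follows -∂F/∂s, t follows -∂F/∂t.
∂F/∂s = -24(s - 3)(s - 2)(s + 3); at s=-2 this is -480, so s increases.
∂F/∂t = 6(t - 4)(t - 3); at t=5 this is 12, so t decreases.
s converges to its nearest critical value 2 (a local min of the s-part); t converges to 4. The iterate converges to (2, 4).

(2, 4)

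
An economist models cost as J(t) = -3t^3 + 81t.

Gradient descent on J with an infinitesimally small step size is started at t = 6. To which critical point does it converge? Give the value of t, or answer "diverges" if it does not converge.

diverges

J'(t) = -9(t - 3)(t + 3), so J'(6) = -243.
Gradient descent moves in the -J' direction, i.e. t is increasing.
There is no critical point above t=6, and J' keeps the same sign, so the iterate runs off to +∞.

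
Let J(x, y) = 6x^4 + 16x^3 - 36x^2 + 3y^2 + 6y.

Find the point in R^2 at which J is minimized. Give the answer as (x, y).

J(x,y) separates as P(x) + Q(y), so its minimum is min P + min Q.
P'(x) = 24x(x - 1)(x + 3) vanishes at x ∈ {-3, 0, 1}; Q'(y) = 6y + 6 vanishes at y ∈ {-1}.
Local minima of P (where P''>0): P(-3)=-270, P(1)=-14. Local minima of Q: Q(-1)=-3.
So the global minimum of J is P(-3) + Q(-1) = -270 − 3 = -273, attained at (-3, -1).

(-3, -1)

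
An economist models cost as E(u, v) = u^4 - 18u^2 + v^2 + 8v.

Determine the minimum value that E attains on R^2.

E(u,v) separates as P(u) + Q(v), so its minimum is min P + min Q.
P'(u) = 4u(u - 3)(u + 3) vanishes at u ∈ {-3, 0, 3}; Q'(v) = 2v + 8 vanishes at v ∈ {-4}.
Local minima of P (where P''>0): P(-3)=-81, P(3)=-81. Local minima of Q: Q(-4)=-16.
So the global minimum of E is P(-3) + Q(-4) = -81 − 16 = -97, attained at (-3, -4).

-97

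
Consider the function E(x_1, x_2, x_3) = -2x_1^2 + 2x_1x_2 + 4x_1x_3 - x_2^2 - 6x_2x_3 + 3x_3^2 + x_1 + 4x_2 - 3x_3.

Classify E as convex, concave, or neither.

E is quadratic, so its Hessian is the constant matrix H = [[-4, 2, 4], [2, -2, -6], [4, -6, 6]].
Leading principal minors: -4, 4, 104.
Neither pattern holds ⇒ H is indefinite ⇒ neither convex nor concave.

neither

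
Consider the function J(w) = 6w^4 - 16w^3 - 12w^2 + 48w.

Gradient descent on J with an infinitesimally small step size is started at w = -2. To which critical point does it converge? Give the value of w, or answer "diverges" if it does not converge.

J'(w) = 24(w - 2)(w - 1)(w + 1), so J'(-2) = -288.
Gradient descent moves in the -J' direction, i.e. w is increasing.
The nearest critical point in that direction is w = -1, where J'' = 144 > 0 (a local minimum). The iterate converges there.

-1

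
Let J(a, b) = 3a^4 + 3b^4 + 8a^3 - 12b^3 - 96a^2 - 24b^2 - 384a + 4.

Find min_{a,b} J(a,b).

J(a,b) separates as P(a) + Q(b) + 4, so its minimum is min P + min Q + 4.
P'(a) = 12(a - 4)(a + 2)(a + 4) vanishes at a ∈ {-4, -2, 4}; Q'(b) = 12b(b - 4)(b + 1) vanishes at b ∈ {-1, 0, 4}.
Local minima of P (where P''>0): P(-4)=256, P(4)=-1792. Local minima of Q: Q(-1)=-9, Q(4)=-384.
So the global minimum of J is P(4) + Q(4) + 4 = -1792 − 384 + 4 = -2172, attained at (4, 4).

-2172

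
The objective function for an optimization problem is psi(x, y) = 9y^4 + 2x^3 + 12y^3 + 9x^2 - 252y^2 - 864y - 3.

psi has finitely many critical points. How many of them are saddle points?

3

psi separates as a function of x plus a function of y, so ∇psi=0 decouples.
∂psi/∂x = 6x(x + 3) = 0 at x ∈ {-3, 0}; ∂psi/∂y = 36(y - 4)(y + 2)(y + 3) = 0 at y ∈ {-3, -2, 4}.
The Hessian is diagonal: diag(psi_xx, psi_yy). Second derivatives: psi_xx(-3)=-18, psi_xx(0)=18; psi_yy(-3)=252, psi_yy(-2)=-216, psi_yy(4)=1512.
Saddle points occur where the two diagonal entries have opposite signs: (-3, -3), (-3, 4), (0, -2). Count: 3.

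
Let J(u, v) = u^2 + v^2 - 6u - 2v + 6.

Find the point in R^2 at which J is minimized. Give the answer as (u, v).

J(u,v) separates as P(u) + Q(v) + 6, so its minimum is min P + min Q + 6.
P'(u) = 2u - 6 vanishes at u ∈ {3}; Q'(v) = 2v - 2 vanishes at v ∈ {1}.
Local minima of P (where P''>0): P(3)=-9. Local minima of Q: Q(1)=-1.
So the global minimum of J is P(3) + Q(1) + 6 = -9 − 1 + 6 = -4, attained at (3, 1).

(3, 1)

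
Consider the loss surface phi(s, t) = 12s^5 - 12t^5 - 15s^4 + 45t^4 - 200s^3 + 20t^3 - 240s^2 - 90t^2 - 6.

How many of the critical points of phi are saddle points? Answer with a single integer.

8

phi separates as a function of s plus a function of t, so ∇phi=0 decouples.
∂phi/∂s = 60s(s - 4)(s + 1)(s + 2) = 0 at s ∈ {-2, -1, 0, 4}; ∂phi/∂t = -60t(t - 3)(t - 1)(t + 1) = 0 at t ∈ {-1, 0, 1, 3}.
The Hessian is diagonal: diag(phi_ss, phi_tt). Second derivatives: phi_ss(-2)=-720, phi_ss(-1)=300, phi_ss(0)=-480, phi_ss(4)=7200; phi_tt(-1)=480, phi_tt(0)=-180, phi_tt(1)=240, phi_tt(3)=-1440.
Saddle points occur where the two diagonal entries have opposite signs: (-2, -1), (-2, 1), (-1, 0), (-1, 3), (0, -1), (0, 1), (4, 0), (4, 3). Count: 8.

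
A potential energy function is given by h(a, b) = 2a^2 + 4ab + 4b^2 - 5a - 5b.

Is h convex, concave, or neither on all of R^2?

h is quadratic, so its Hessian is the constant matrix H = [[4, 4], [4, 8]].
det(H) = 16, tr(H) = 12.
det(H) > 0 and tr(H) > 0, so H is positive definite everywhere: convex.

convex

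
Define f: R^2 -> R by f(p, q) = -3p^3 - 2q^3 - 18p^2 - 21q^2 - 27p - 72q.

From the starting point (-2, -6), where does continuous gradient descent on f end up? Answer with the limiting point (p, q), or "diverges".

(-3, -4)

f is separable, so gradient descent decouples: p follows -∂f/∂p, q follows -∂f/∂q.
∂f/∂p = -9(p + 1)(p + 3); at p=-2 this is 9, so p decreases.
∂f/∂q = -6(q + 3)(q + 4); at q=-6 this is -36, so q increases.
p converges to its nearest critical value -3 (a local min of the p-part); q converges to -4. The iterate converges to (-3, -4).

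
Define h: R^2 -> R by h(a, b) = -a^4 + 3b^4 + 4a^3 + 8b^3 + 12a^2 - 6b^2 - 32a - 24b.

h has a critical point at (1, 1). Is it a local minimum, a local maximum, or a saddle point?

The mixed partial ∂²h/∂a∂b is 0, so the Hessian at any point is diag(h_aa, h_bb) = diag(12(-a^2 + 2a + 2), 12(3b^2 + 4b - 1)).
At (1, 1): H = diag(36, 72).
Both eigenvalues are positive, so H is positive definite: a local minimum.

local minimum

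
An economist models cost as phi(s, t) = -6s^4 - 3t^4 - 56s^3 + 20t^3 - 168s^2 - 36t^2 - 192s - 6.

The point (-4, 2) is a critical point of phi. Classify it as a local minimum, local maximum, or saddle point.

saddle point

The mixed partial ∂²phi/∂s∂t is 0, so the Hessian at any point is diag(phi_ss, phi_tt) = diag(-24(3s^2 + 14s + 14), 12(-3t^2 + 10t - 6)).
At (-4, 2): H = diag(-144, 24).
The eigenvalues have opposite signs, so H is indefinite: a saddle point.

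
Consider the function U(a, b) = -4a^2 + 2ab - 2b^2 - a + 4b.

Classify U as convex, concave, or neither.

U is quadratic, so its Hessian is the constant matrix H = [[-8, 2], [2, -4]].
det(H) = 28, tr(H) = -12.
det(H) > 0 and tr(H) < 0, so H is negative definite everywhere: concave.

concave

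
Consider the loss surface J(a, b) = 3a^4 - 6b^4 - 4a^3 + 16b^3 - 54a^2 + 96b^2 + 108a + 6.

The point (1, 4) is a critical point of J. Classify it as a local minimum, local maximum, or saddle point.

local maximum

The mixed partial ∂²J/∂a∂b is 0, so the Hessian at any point is diag(J_aa, J_bb) = diag(12(3a^2 - 2a - 9), 24(-3b^2 + 4b + 8)).
At (1, 4): H = diag(-96, -576).
Both eigenvalues are negative, so H is negative definite: a local maximum.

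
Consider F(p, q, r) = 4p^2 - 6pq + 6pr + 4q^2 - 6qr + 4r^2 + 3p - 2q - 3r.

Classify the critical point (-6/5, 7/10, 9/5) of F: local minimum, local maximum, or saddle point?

local minimum

The Hessian is constant: H = [[8, -6, 6], [-6, 8, -6], [6, -6, 8]].
Leading principal minors: Δ₁ = 8, Δ₂ = 28, Δ₃ = 80.
All leading minors are positive, so H is positive definite: a local minimum.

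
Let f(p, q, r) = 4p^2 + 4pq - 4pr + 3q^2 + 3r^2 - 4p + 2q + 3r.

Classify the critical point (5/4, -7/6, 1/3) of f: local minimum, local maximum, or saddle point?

The Hessian is constant: H = [[8, 4, -4], [4, 6, 0], [-4, 0, 6]].
Leading principal minors: Δ₁ = 8, Δ₂ = 32, Δ₃ = 96.
All leading minors are positive, so H is positive definite: a local minimum.

local minimum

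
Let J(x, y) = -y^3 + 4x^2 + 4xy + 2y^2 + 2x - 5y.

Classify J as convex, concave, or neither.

The term -y^3 is cubic, so the Hessian is not constant.
∂²J/∂y² = -6y + 4, which takes both signs as y varies (negative for sufficiently large y). A diagonal entry of the Hessian changing sign means the Hessian is neither positive- nor negative-semidefinite on all of R^2.

neither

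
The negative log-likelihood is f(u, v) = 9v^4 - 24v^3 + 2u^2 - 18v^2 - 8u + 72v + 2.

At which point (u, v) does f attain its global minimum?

f(u,v) separates as P(u) + Q(v) + 2, so its minimum is min P + min Q + 2.
P'(u) = 4u - 8 vanishes at u ∈ {2}; Q'(v) = 36(v - 2)(v - 1)(v + 1) vanishes at v ∈ {-1, 1, 2}.
Local minima of P (where P''>0): P(2)=-8. Local minima of Q: Q(-1)=-57, Q(2)=24.
So the global minimum of f is P(2) + Q(-1) + 2 = -8 − 57 + 2 = -63, attained at (2, -1).

(2, -1)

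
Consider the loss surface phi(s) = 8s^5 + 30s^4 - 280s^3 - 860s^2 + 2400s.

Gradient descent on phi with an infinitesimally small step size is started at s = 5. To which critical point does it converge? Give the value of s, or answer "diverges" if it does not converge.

phi'(s) = 40(s - 4)(s - 1)(s + 3)(s + 5), so phi'(5) = 12800.
Gradient descent moves in the -phi' direction, i.e. s is decreasing.
The nearest critical point in that direction is s = 4, where phi'' = 7560 > 0 (a local minimum). The iterate converges there.

4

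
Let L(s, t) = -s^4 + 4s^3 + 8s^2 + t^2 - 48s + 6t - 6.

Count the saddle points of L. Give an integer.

L separates as a function of s plus a function of t, so ∇L=0 decouples.
∂L/∂s = -4(s - 3)(s - 2)(s + 2) = 0 at s ∈ {-2, 2, 3}; ∂L/∂t = 2(t + 3) = 0 at t ∈ {-3}.
The Hessian is diagonal: diag(L_ss, L_tt). Second derivatives: L_ss(-2)=-80, L_ss(2)=16, L_ss(3)=-20; L_tt(-3)=2.
Saddle points occur where the two diagonal entries have opposite signs: (-2, -3), (3, -3). Count: 2.

2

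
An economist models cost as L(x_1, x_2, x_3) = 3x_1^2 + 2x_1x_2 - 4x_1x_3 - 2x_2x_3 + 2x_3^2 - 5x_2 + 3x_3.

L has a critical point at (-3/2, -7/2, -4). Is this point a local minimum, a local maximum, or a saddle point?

The Hessian is constant: H = [[6, 2, -4], [2, 0, -2], [-4, -2, 4]].
Leading principal minors: Δ₁ = 6, Δ₂ = -4, Δ₃ = -8.
The minors fit neither the all-positive nor the alternating-sign pattern, so H is indefinite: a saddle point.

saddle point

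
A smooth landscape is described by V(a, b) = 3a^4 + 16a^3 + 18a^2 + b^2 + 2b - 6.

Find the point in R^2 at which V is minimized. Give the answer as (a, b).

(-3, -1)

V(a,b) separates as P(a) + Q(b) − 6, so its minimum is min P + min Q − 6.
P'(a) = 12a(a + 1)(a + 3) vanishes at a ∈ {-3, -1, 0}; Q'(b) = 2b + 2 vanishes at b ∈ {-1}.
Local minima of P (where P''>0): P(-3)=-27, P(0)=0. Local minima of Q: Q(-1)=-1.
So the global minimum of V is P(-3) + Q(-1) − 6 = -27 − 1 − 6 = -34, attained at (-3, -1).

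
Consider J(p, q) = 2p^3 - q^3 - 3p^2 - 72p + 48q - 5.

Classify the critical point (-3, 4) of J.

local maximum

The mixed partial ∂²J/∂p∂q is 0, so the Hessian at any point is diag(J_pp, J_qq) = diag(6(2p - 1), -6q).
At (-3, 4): H = diag(-42, -24).
Both eigenvalues are negative, so H is negative definite: a local maximum.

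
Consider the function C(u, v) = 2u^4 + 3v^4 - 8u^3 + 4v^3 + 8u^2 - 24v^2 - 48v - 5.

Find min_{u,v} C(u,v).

-117

C(u,v) separates as P(u) + Q(v) − 5, so its minimum is min P + min Q − 5.
P'(u) = 8u(u - 2)(u - 1) vanishes at u ∈ {0, 1, 2}; Q'(v) = 12(v - 2)(v + 1)(v + 2) vanishes at v ∈ {-2, -1, 2}.
Local minima of P (where P''>0): P(0)=0, P(2)=0. Local minima of Q: Q(-2)=16, Q(2)=-112.
So the global minimum of C is P(0) + Q(2) − 5 = 0 − 112 − 5 = -117, attained at (0, 2).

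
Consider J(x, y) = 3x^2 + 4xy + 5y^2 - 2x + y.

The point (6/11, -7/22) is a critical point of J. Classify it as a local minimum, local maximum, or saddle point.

local minimum

The Hessian of J is constant: H = [[6, 4], [4, 10]].
det(H) = 6·10 − 4² = 44.
det(H) > 0 and tr(H) = 16 > 0, so H is positive definite and the point is a local minimum.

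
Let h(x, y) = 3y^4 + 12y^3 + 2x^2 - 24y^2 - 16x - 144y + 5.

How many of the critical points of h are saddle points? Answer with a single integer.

h separates as a function of x plus a function of y, so ∇h=0 decouples.
∂h/∂x = 4(x - 4) = 0 at x ∈ {4}; ∂h/∂y = 12(y - 2)(y + 2)(y + 3) = 0 at y ∈ {-3, -2, 2}.
The Hessian is diagonal: diag(h_xx, h_yy). Second derivatives: h_xx(4)=4; h_yy(-3)=60, h_yy(-2)=-48, h_yy(2)=240.
Saddle points occur where the two diagonal entries have opposite signs: (4, -2). Count: 1.

1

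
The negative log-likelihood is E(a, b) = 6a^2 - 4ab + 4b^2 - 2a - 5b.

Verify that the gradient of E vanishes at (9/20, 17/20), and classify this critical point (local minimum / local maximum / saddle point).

local minimum

∇E = (12a - 4b - 2, -4a + 8b - 5); substituting (9/20, 17/20) gives ∇E = (0, 0), so (9/20, 17/20) is indeed a critical point.
The Hessian of E is constant: H = [[12, -4], [-4, 8]].
det(H) = 12·8 − (-4)² = 80.
det(H) > 0 and tr(H) = 20 > 0, so H is positive definite and the point is a local minimum.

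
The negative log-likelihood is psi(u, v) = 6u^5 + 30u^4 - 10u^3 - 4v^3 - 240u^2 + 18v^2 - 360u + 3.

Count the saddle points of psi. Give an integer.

psi separates as a function of u plus a function of v, so ∇psi=0 decouples.
∂psi/∂u = 30(u - 2)(u + 1)(u + 2)(u + 3) = 0 at u ∈ {-3, -2, -1, 2}; ∂psi/∂v = -12v(v - 3) = 0 at v ∈ {0, 3}.
The Hessian is diagonal: diag(psi_uu, psi_vv). Second derivatives: psi_uu(-3)=-300, psi_uu(-2)=120, psi_uu(-1)=-180, psi_uu(2)=1800; psi_vv(0)=36, psi_vv(3)=-36.
Saddle points occur where the two diagonal entries have opposite signs: (-3, 0), (-2, 3), (-1, 0), (2, 3). Count: 4.

4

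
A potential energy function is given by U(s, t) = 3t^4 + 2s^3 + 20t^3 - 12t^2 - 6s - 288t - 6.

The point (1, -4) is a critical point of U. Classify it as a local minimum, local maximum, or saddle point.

local minimum

The mixed partial ∂²U/∂s∂t is 0, so the Hessian at any point is diag(U_ss, U_tt) = diag(12s, 12(3t^2 + 10t - 2)).
At (1, -4): H = diag(12, 72).
Both eigenvalues are positive, so H is positive definite: a local minimum.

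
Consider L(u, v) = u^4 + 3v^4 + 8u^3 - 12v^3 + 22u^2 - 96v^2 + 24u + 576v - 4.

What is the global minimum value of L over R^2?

-2317

L(u,v) separates as P(u) + Q(v) − 4, so its minimum is min P + min Q − 4.
P'(u) = 4(u + 1)(u + 2)(u + 3) vanishes at u ∈ {-3, -2, -1}; Q'(v) = 12(v - 4)(v - 3)(v + 4) vanishes at v ∈ {-4, 3, 4}.
Local minima of P (where P''>0): P(-3)=-9, P(-1)=-9. Local minima of Q: Q(-4)=-2304, Q(4)=768.
So the global minimum of L is P(-3) + Q(-4) − 4 = -9 − 2304 − 4 = -2317, attained at (-3, -4).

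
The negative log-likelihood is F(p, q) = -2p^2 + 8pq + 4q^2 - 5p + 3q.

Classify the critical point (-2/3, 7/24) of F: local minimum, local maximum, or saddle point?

saddle point

The Hessian of F is constant: H = [[-4, 8], [8, 8]].
det(H) = (-4)·8 − 8² = -96.
Since det(H) < 0, H is indefinite and the critical point is a saddle point.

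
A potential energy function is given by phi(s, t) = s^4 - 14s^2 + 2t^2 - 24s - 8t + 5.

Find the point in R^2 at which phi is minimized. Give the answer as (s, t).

(3, 2)

phi(s,t) separates as P(s) + Q(t) + 5, so its minimum is min P + min Q + 5.
P'(s) = 4(s - 3)(s + 1)(s + 2) vanishes at s ∈ {-2, -1, 3}; Q'(t) = 4(t - 2) vanishes at t ∈ {2}.
Local minima of P (where P''>0): P(-2)=8, P(3)=-117. Local minima of Q: Q(2)=-8.
So the global minimum of phi is P(3) + Q(2) + 5 = -117 − 8 + 5 = -120, attained at (3, 2).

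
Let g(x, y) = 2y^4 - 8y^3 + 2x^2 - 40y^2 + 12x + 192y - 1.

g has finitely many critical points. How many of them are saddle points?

g separates as a function of x plus a function of y, so ∇g=0 decouples.
∂g/∂x = 4(x + 3) = 0 at x ∈ {-3}; ∂g/∂y = 8(y - 4)(y - 2)(y + 3) = 0 at y ∈ {-3, 2, 4}.
The Hessian is diagonal: diag(g_xx, g_yy). Second derivatives: g_xx(-3)=4; g_yy(-3)=280, g_yy(2)=-80, g_yy(4)=112.
Saddle points occur where the two diagonal entries have opposite signs: (-3, 2). Count: 1.

1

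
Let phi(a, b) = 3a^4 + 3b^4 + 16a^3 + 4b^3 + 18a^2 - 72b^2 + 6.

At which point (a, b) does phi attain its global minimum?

phi(a,b) separates as P(a) + Q(b) + 6, so its minimum is min P + min Q + 6.
P'(a) = 12a(a + 1)(a + 3) vanishes at a ∈ {-3, -1, 0}; Q'(b) = 12b(b - 3)(b + 4) vanishes at b ∈ {-4, 0, 3}.
Local minima of P (where P''>0): P(-3)=-27, P(0)=0. Local minima of Q: Q(-4)=-640, Q(3)=-297.
So the global minimum of phi is P(-3) + Q(-4) + 6 = -27 − 640 + 6 = -661, attained at (-3, -4).

(-3, -4)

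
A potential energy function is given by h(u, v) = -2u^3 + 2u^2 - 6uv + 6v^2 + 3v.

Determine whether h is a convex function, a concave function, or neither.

The term -2u^3 is cubic, so the Hessian is not constant.
∂²h/∂u² = -12u + 4, which takes both signs as u varies (negative for sufficiently large u). A diagonal entry of the Hessian changing sign means the Hessian is neither positive- nor negative-semidefinite on all of R^2.

neither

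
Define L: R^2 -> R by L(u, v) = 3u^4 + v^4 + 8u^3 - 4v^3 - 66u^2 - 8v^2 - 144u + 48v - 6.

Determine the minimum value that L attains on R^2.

L(u,v) separates as P(u) + Q(v) − 6, so its minimum is min P + min Q − 6.
P'(u) = 12(u - 3)(u + 1)(u + 4) vanishes at u ∈ {-4, -1, 3}; Q'(v) = 4(v - 3)(v - 2)(v + 2) vanishes at v ∈ {-2, 2, 3}.
Local minima of P (where P''>0): P(-4)=-224, P(3)=-567. Local minima of Q: Q(-2)=-80, Q(3)=45.
So the global minimum of L is P(3) + Q(-2) − 6 = -567 − 80 − 6 = -653, attained at (3, -2).

-653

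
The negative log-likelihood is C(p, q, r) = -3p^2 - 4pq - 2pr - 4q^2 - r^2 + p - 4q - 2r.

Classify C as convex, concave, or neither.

C is quadratic, so its Hessian is the constant matrix H = [[-6, -4, -2], [-4, -8, 0], [-2, 0, -2]].
Leading principal minors: -6, 32, -32.
Signs alternate −, +, − ⇒ H ≺ 0 ⇒ concave.

concave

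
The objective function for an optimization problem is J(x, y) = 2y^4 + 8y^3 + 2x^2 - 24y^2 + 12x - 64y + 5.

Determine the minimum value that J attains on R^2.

J(x,y) separates as P(x) + Q(y) + 5, so its minimum is min P + min Q + 5.
P'(x) = 4x + 12 vanishes at x ∈ {-3}; Q'(y) = 8(y - 2)(y + 1)(y + 4) vanishes at y ∈ {-4, -1, 2}.
Local minima of P (where P''>0): P(-3)=-18. Local minima of Q: Q(-4)=-128, Q(2)=-128.
So the global minimum of J is P(-3) + Q(-4) + 5 = -18 − 128 + 5 = -141, attained at (-3, -4).

-141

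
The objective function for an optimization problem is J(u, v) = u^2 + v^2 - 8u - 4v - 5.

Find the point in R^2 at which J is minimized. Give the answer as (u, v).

(4, 2)

J(u,v) separates as P(u) + Q(v) − 5, so its minimum is min P + min Q − 5.
P'(u) = 2u - 8 vanishes at u ∈ {4}; Q'(v) = 2v - 4 vanishes at v ∈ {2}.
Local minima of P (where P''>0): P(4)=-16. Local minima of Q: Q(2)=-4.
So the global minimum of J is P(4) + Q(2) − 5 = -16 − 4 − 5 = -25, attained at (4, 2).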